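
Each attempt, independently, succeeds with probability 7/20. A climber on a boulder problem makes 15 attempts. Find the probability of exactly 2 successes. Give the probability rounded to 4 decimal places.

0.0476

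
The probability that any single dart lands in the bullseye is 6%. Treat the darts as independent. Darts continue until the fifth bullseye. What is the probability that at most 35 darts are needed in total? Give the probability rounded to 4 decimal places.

0.0563

Finishing within 35 darts ⇔ at least 5 successes in the first 35. With X ~ Binomial(35, 0.06), P(Y ≤ 35) = 1 − P(X ≤ 4).
  k=0: C(35,0)·0.06^0·0.94^35 = 0.114677
  k=1: C(35,1)·0.06^1·0.94^34 = 0.256192
  k=2: C(35,2)·0.06^2·0.94^33 = 0.277996
  k=3: C(35,3)·0.06^3·0.94^32 = 0.195189
  k=4: C(35,4)·0.06^4·0.94^31 = 0.099671
1 − 0.943725 = 0.056275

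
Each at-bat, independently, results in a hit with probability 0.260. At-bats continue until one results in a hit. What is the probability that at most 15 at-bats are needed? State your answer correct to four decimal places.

0.9891

Y = number of at-bats to the first success; geometric, p = 0.26.
P(Y ≤ 15) = 1 − (1−p)^15 = 1 − 0.010926 = 0.989074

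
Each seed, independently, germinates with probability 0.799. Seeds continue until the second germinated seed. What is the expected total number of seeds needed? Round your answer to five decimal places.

2.50313

Y = total seeds until the second success; negative binomial with r=2, p=0.799.
E[Y] = r / p = 2 / 0.799 = 2.5031289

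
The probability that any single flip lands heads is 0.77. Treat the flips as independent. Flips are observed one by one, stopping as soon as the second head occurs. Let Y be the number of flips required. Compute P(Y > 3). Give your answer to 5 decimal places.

Needing more than 3 flips ⇔ fewer than 2 successes in the first 3. With X ~ Binomial(3, 0.77), P(Y > 3) = P(X ≤ 1).
  k=0: C(3,0)·0.77^0·0.23^3 = 0.0121670
  k=1: C(3,1)·0.77^1·0.23^2 = 0.1221990
P(X ≤ 1) = 0.1343660

0.13437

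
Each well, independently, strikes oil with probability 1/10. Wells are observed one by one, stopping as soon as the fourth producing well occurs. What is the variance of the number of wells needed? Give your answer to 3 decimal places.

360.000

Y = total wells until the fourth success; negative binomial with r=4, p=0.10.
Var(Y) = r(1−p)/p² = 4·0.90 / 0.10² = 360.00000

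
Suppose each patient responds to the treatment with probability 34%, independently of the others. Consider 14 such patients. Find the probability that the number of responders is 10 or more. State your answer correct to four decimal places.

0.0048

X ~ Binomial(14, 0.34); P(X ≥ 10) = Σ C(14,k) p^k (1−p)^(14−k) over k:
  k=10: C(14,10)·0.34^10·0.66^4 = 0.003921
  k=11: C(14,11)·0.34^11·0.66^3 = 0.000735
  k=12: C(14,12)·0.34^12·0.66^2 = 0.000095
  k=13: C(14,13)·0.34^13·0.66^1 = 0.000007
  k=14: C(14,14)·0.34^14·0.66^0 = 0.000000
Total = 0.004758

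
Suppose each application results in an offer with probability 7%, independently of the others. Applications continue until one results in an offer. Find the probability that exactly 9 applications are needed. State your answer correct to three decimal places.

0.039

Geometric (trials to first success), p = 0.07.
P(Y = 9) = (1−p)^8 · p = 0.55958 · 0.07 = 0.03917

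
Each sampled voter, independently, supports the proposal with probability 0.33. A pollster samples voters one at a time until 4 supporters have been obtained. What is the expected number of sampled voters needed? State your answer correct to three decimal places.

12.121

Y = total sampled voters until the fourth success; negative binomial with r=4, p=0.33.
E[Y] = r / p = 4 / 0.33 = 12.12121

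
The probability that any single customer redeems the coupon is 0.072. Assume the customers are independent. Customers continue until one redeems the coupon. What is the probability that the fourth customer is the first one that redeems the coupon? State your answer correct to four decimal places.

0.0575

Geometric (trials to first success), p = 0.072.
P(Y = 4) = (1−p)^3 · p = 0.79918 · 0.072 = 0.057541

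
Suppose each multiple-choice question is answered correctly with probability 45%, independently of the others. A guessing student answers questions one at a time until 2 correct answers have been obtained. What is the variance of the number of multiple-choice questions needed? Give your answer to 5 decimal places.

5.43210

Y = total multiple-choice questions until the second success; negative binomial with r=2, p=0.45.
Var(Y) = r(1−p)/p² = 2·0.55 / 0.45² = 5.4320988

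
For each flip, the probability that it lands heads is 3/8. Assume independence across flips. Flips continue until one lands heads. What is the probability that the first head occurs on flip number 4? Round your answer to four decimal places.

Geometric (trials to first success), p = 0.375.
P(Y = 4) = (1−p)^3 · p = 0.24414 · 0.375 = 0.091553

0.0916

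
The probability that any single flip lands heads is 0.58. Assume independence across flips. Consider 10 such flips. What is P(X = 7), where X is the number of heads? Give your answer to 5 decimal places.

0.19630

X ~ Binomial(n=10, p=0.58).
P(X=7) = C(10,7) · p^7 · (1−p)^3
= 120 · 0.02208 · 0.074088 = 0.1963022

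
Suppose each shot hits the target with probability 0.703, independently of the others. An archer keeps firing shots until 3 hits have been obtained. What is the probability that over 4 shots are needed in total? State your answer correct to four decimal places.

Needing more than 4 shots ⇔ fewer than 3 successes in the first 4. With X ~ Binomial(4, 0.703), P(Y > 4) = P(X ≤ 2).
  k=0: C(4,0)·0.703^0·0.297^4 = 0.007781
  k=1: C(4,1)·0.703^1·0.297^3 = 0.073669
  k=2: C(4,2)·0.703^2·0.297^2 = 0.261562
P(X ≤ 2) = 0.343012

0.3430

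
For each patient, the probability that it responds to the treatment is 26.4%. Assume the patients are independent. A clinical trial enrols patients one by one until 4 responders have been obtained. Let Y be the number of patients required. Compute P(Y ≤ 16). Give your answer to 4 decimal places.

0.6440

Finishing within 16 patients ⇔ at least 4 successes in the first 16. With X ~ Binomial(16, 0.264), P(Y ≤ 16) = 1 − P(X ≤ 3).
  k=0: C(16,0)·0.264^0·0.736^16 = 0.007414
  k=1: C(16,1)·0.264^1·0.736^15 = 0.042549
  k=2: C(16,2)·0.264^2·0.736^14 = 0.114467
  k=3: C(16,3)·0.264^3·0.736^13 = 0.191607
1 − 0.356037 = 0.643963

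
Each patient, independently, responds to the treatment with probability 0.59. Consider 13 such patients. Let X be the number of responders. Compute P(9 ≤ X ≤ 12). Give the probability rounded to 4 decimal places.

0.3248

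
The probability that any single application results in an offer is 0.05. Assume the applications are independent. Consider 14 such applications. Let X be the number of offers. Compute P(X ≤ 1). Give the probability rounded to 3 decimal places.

0.847

X ~ Binomial(14, 0.05); P(X ≤ 1) = Σ C(14,k) p^k (1−p)^(14−k) over k:
  k=0: C(14,0)·0.05^0·0.95^14 = 0.48767
  k=1: C(14,1)·0.05^1·0.95^13 = 0.35934
Total = 0.84701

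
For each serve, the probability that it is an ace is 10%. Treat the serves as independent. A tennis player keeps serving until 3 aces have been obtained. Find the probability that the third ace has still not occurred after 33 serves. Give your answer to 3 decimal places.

0.346

Needing more than 33 serves ⇔ fewer than 3 successes in the first 33. With X ~ Binomial(33, 0.10), P(Y > 33) = P(X ≤ 2).
  k=0: C(33,0)·0.10^0·0.90^33 = 0.03090
  k=1: C(33,1)·0.10^1·0.90^32 = 0.11331
  k=2: C(33,2)·0.10^2·0.90^31 = 0.20144
P(X ≤ 2) = 0.34566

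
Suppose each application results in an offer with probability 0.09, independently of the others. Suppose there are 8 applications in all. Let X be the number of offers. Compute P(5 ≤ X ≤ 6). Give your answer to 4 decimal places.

0.0003

X ~ Binomial(8, 0.09); P(5 ≤ X ≤ 6) = Σ C(8,k) p^k (1−p)^(8−k) over k:
  k=5: C(8,5)·0.09^5·0.91^3 = 0.000249
  k=6: C(8,6)·0.09^6·0.91^2 = 0.000012
Total = 0.000262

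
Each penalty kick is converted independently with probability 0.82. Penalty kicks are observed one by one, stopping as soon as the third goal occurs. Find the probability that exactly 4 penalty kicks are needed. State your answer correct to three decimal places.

0.298

Y = trial on which the third success occurs; negative binomial, r=3, p=0.82.
P(Y=4) = C(3,2) · p^3 · (1−p)^1
= 3 · 0.55137 · 0.18 = 0.29774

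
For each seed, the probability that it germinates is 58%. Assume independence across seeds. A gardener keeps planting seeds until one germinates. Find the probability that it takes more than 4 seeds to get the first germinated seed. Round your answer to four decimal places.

Y = number of seeds to the first success; geometric, p = 0.58.
P(Y > 4) = P(first 4 all fail) = (1−p)^4 = 0.031117

0.0311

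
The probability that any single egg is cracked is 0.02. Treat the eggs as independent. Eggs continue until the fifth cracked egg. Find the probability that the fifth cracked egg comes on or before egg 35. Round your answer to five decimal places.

0.00063

Finishing within 35 eggs ⇔ at least 5 successes in the first 35. With X ~ Binomial(35, 0.02), P(Y ≤ 35) = 1 − P(X ≤ 4).
  k=0: C(35,0)·0.02^0·0.98^35 = 0.4930746
  k=1: C(35,1)·0.02^1·0.98^34 = 0.3521962
  k=2: C(35,2)·0.02^2·0.98^33 = 0.1221905
  k=3: C(35,3)·0.02^3·0.98^32 = 0.0274305
  k=4: C(35,4)·0.02^4·0.98^31 = 0.0044785
1 − 0.9993703 = 0.0006297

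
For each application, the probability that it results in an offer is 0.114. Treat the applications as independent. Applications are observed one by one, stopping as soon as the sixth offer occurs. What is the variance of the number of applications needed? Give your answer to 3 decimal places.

409.049

Y = total applications until the sixth success; negative binomial with r=6, p=0.114.
Var(Y) = r(1−p)/p² = 6·0.886 / 0.114² = 409.04894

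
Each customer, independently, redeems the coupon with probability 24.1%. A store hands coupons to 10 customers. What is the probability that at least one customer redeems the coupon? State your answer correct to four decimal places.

0.9366

P(at least one) = 1 − P(none) = 1 − (1 − 0.241)^10
= 1 − 0.063448 = 0.936552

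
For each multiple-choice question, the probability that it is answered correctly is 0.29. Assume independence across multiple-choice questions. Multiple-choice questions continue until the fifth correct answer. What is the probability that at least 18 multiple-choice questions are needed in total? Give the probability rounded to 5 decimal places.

0.42401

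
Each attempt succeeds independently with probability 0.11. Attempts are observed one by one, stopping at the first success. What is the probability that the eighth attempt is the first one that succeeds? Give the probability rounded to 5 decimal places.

0.04865

Geometric (trials to first success), p = 0.11.
P(Y = 8) = (1−p)^7 · p = 0.44231 · 0.11 = 0.0486545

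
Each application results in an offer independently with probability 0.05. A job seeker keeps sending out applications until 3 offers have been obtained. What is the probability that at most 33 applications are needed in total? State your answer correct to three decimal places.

0.227

Finishing within 33 applications ⇔ at least 3 successes in the first 33. With X ~ Binomial(33, 0.05), P(Y ≤ 33) = 1 − P(X ≤ 2).
  k=0: C(33,0)·0.05^0·0.95^33 = 0.18403
  k=1: C(33,1)·0.05^1·0.95^32 = 0.31962
  k=2: C(33,2)·0.05^2·0.95^31 = 0.26916
1 − 0.77281 = 0.22719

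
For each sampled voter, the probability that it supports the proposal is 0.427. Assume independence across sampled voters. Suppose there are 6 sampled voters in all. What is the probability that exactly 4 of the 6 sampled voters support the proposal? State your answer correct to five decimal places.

X ~ Binomial(n=6, p=0.427).
P(X=4) = C(6,4) · p^4 · (1−p)^2
= 15 · 0.033244 · 0.32833 = 0.1637239

0.16372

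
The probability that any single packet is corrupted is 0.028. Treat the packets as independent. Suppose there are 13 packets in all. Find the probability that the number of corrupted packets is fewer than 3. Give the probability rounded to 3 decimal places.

X ~ Binomial(13, 0.028); P(X ≤ 2) = Σ C(13,k) p^k (1−p)^(13−k) over k:
  k=0: C(13,0)·0.028^0·0.972^13 = 0.69129
  k=1: C(13,1)·0.028^1·0.972^12 = 0.25888
  k=2: C(13,2)·0.028^2·0.972^11 = 0.04474
Total = 0.99492

0.995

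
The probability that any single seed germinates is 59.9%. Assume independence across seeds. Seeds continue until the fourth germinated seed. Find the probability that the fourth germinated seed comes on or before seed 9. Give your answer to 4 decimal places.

Finishing within 9 seeds ⇔ at least 4 successes in the first 9. With X ~ Binomial(9, 0.599), P(Y ≤ 9) = 1 − P(X ≤ 3).
  k=0: C(9,0)·0.599^0·0.401^9 = 0.000268
  k=1: C(9,1)·0.599^1·0.401^8 = 0.003604
  k=2: C(9,2)·0.599^2·0.401^7 = 0.021536
  k=3: C(9,3)·0.599^3·0.401^6 = 0.075063
1 − 0.100472 = 0.899528

0.8995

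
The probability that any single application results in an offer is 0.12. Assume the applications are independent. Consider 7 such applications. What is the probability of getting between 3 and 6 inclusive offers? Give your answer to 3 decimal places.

X ~ Binomial(7, 0.12); P(3 ≤ X ≤ 6) = Σ C(7,k) p^k (1−p)^(7−k) over k:
  k=3: C(7,3)·0.12^3·0.88^4 = 0.03627
  k=4: C(7,4)·0.12^4·0.88^3 = 0.00495
  k=5: C(7,5)·0.12^5·0.88^2 = 0.00040
  k=6: C(7,6)·0.12^6·0.88^1 = 0.00002
Total = 0.04164

0.042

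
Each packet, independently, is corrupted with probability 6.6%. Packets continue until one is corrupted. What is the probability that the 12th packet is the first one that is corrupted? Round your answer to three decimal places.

0.031

Geometric (trials to first success), p = 0.066.
P(Y = 12) = (1−p)^11 · p = 0.47186 · 0.066 = 0.03114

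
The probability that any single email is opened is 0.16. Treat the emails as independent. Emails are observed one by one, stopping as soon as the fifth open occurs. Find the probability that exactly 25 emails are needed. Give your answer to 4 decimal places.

0.0341

Y = trial on which the fifth success occurs; negative binomial, r=5, p=0.16.
P(Y=25) = C(24,4) · p^5 · (1−p)^20
= 10626 · 0.00010486 · 0.03059 = 0.034084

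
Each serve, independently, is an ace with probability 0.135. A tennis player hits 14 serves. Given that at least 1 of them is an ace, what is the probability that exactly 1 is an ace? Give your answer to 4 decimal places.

0.3302

X ~ Binomial(14, 0.135). Want P(X=1 | X≥1) = P(X=1) / P(X≥1).
P(X=1) = C(14,1)·0.135^1·0.865^13 = 0.286861
P(X≥1) = 1 − 0.131288 = 0.868712
Ratio = 0.286861 / 0.868712 = 0.330214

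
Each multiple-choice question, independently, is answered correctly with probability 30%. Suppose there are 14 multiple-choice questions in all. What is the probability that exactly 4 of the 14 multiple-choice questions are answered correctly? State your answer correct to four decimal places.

X ~ Binomial(n=14, p=0.30).
P(X=4) = C(14,4) · p^4 · (1−p)^10
= 1001 · 0.0081 · 0.028248 = 0.229034

0.2290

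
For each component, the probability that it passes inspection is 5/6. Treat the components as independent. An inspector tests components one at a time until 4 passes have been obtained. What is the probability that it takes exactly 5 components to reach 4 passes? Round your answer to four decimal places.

Y = trial on which the fourth success occurs; negative binomial, r=4, p=0.833333.
P(Y=5) = C(4,3) · p^4 · (1−p)^1
= 4 · 0.48225 · 0.16667 = 0.321502

0.3215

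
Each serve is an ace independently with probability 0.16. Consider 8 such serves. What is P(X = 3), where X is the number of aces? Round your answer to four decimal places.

X ~ Binomial(n=8, p=0.16).
P(X=3) = C(8,3) · p^3 · (1−p)^5
= 56 · 0.004096 · 0.41821 = 0.095928

0.0959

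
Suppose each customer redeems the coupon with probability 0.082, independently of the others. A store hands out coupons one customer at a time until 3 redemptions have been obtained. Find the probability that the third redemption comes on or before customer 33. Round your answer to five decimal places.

0.51524

Finishing within 33 customers ⇔ at least 3 successes in the first 33. With X ~ Binomial(33, 0.082), P(Y ≤ 33) = 1 − P(X ≤ 2).
  k=0: C(33,0)·0.082^0·0.918^33 = 0.0594030
  k=1: C(33,1)·0.082^1·0.918^32 = 0.1751030
  k=2: C(33,2)·0.082^2·0.918^31 = 0.2502561
1 − 0.4847622 = 0.5152378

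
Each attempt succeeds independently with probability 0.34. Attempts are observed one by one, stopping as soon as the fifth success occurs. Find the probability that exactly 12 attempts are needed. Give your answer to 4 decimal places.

0.0818

Y = trial on which the fifth success occurs; negative binomial, r=5, p=0.34.
P(Y=12) = C(11,4) · p^5 · (1−p)^7
= 330 · 0.0045435 · 0.054552 = 0.081793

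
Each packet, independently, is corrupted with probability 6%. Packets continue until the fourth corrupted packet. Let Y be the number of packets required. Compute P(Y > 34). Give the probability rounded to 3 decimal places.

0.855

Needing more than 34 packets ⇔ fewer than 4 successes in the first 34. With X ~ Binomial(34, 0.06), P(Y > 34) = P(X ≤ 3).
  k=0: C(34,0)·0.06^0·0.94^34 = 0.12200
  k=1: C(34,1)·0.06^1·0.94^33 = 0.26476
  k=2: C(34,2)·0.06^2·0.94^32 = 0.27884
  k=3: C(34,3)·0.06^3·0.94^31 = 0.18985
P(X ≤ 3) = 0.85544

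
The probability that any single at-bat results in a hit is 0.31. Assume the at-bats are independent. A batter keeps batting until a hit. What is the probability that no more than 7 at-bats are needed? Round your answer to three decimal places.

Y = number of at-bats to the first success; geometric, p = 0.31.
P(Y ≤ 7) = 1 − (1−p)^7 = 1 − 0.07446 = 0.92554

0.926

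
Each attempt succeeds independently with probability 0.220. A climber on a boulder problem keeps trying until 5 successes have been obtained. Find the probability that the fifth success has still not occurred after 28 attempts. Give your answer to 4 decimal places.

0.2304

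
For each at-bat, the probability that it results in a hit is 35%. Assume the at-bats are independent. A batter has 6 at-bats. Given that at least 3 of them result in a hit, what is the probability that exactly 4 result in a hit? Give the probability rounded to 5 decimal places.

X ~ Binomial(6, 0.35). Want P(X=4 | X≥3) = P(X=4) / P(X≥3).
P(X=4) = C(6,4)·0.35^4·0.65^2 = 0.0951021
P(X≥3) = 1 − 0.0754189 − 0.2436610 − 0.3280052 = 0.3529148
Ratio = 0.0951021 / 0.3529148 = 0.2694761

0.26948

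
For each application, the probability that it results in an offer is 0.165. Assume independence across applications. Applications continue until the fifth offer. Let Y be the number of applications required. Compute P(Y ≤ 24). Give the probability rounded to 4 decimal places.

0.3621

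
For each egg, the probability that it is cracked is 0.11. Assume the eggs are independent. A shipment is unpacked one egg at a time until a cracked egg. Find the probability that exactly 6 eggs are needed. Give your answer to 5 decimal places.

Geometric (trials to first success), p = 0.11.
P(Y = 6) = (1−p)^5 · p = 0.55841 · 0.11 = 0.0614247

0.06142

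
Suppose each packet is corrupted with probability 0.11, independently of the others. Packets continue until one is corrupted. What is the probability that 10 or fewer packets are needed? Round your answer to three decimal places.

Y = number of packets to the first success; geometric, p = 0.11.
P(Y ≤ 10) = 1 − (1−p)^10 = 1 − 0.31182 = 0.68818

0.688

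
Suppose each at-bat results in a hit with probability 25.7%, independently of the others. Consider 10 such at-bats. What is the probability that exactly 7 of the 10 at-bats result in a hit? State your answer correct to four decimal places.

X ~ Binomial(n=10, p=0.257).
P(X=7) = C(10,7) · p^7 · (1−p)^3
= 120 · 7.4051e-05 · 0.41017 = 0.003645

0.0036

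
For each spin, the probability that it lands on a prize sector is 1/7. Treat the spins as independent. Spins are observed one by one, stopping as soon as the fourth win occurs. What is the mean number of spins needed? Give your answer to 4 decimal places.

Y = total spins until the fourth success; negative binomial with r=4, p=0.142857.
E[Y] = r / p = 4 / 0.142857 = 28.000000

28.0000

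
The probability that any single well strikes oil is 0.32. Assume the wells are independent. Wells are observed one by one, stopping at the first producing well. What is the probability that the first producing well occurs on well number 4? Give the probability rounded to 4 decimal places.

Geometric (trials to first success), p = 0.32.
P(Y = 4) = (1−p)^3 · p = 0.31443 · 0.32 = 0.100618

0.1006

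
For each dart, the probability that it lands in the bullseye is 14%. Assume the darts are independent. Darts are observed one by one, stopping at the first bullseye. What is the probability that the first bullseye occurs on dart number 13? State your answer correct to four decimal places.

0.0229

Geometric (trials to first success), p = 0.14.
P(Y = 13) = (1−p)^12 · p = 0.16367 · 0.14 = 0.022914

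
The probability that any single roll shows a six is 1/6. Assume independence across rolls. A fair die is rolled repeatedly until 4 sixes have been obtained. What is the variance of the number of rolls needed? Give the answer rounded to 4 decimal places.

Y = total rolls until the fourth success; negative binomial with r=4, p=0.166667.
Var(Y) = r(1−p)/p² = 4·0.833333 / 0.166667² = 120.000000

120.0000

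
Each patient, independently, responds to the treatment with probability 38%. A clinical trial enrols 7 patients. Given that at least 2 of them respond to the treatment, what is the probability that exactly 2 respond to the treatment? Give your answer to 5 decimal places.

X ~ Binomial(7, 0.38). Want P(X=2 | X≥2) = P(X=2) / P(X≥2).
P(X=2) = C(7,2)·0.38^2·0.62^5 = 0.2778081
P(X≥2) = 1 − 0.0352161 − 0.1510886 = 0.8136952
Ratio = 0.2778081 / 0.8136952 = 0.3414154

0.34142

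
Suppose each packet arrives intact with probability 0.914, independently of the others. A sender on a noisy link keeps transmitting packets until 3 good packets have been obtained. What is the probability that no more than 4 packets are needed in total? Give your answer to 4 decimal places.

Finishing within 4 packets ⇔ at least 3 successes in the first 4. With X ~ Binomial(4, 0.914), P(Y ≤ 4) = 1 − P(X ≤ 2).
  k=0: C(4,0)·0.914^0·0.086^4 = 0.000055
  k=1: C(4,1)·0.914^1·0.086^3 = 0.002325
  k=2: C(4,2)·0.914^2·0.086^2 = 0.037072
1 − 0.039452 = 0.960548

0.9605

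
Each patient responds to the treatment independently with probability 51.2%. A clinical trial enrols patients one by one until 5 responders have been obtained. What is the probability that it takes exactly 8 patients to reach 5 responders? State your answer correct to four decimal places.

Y = trial on which the fifth success occurs; negative binomial, r=5, p=0.512.
P(Y=8) = C(7,4) · p^5 · (1−p)^3
= 35 · 0.035184 · 0.11621 = 0.143112

0.1431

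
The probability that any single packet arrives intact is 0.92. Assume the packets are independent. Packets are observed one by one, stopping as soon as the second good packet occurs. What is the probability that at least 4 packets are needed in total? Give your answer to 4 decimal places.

Needing more than 3 packets ⇔ fewer than 2 successes in the first 3. With X ~ Binomial(3, 0.92), P(Y > 3) = P(X ≤ 1).
  k=0: C(3,0)·0.92^0·0.08^3 = 0.000512
  k=1: C(3,1)·0.92^1·0.08^2 = 0.017664
P(X ≤ 1) = 0.018176

0.0182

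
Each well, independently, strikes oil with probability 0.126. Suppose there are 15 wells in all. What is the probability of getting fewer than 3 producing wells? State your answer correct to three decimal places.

X ~ Binomial(15, 0.126); P(X ≤ 2) = Σ C(15,k) p^k (1−p)^(15−k) over k:
  k=0: C(15,0)·0.126^0·0.874^15 = 0.13264
  k=1: C(15,1)·0.126^1·0.874^14 = 0.28683
  k=2: C(15,2)·0.126^2·0.874^13 = 0.28945
Total = 0.70892

0.709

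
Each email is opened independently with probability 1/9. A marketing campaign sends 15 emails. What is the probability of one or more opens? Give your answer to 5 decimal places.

P(at least one) = 1 − P(none) = 1 − (1 − 0.111111)^15
= 1 − 0.1708882 = 0.8291118

0.82911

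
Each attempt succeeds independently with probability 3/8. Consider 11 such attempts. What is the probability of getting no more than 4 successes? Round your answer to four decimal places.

0.6014

X ~ Binomial(11, 0.375); P(X ≤ 4) = Σ C(11,k) p^k (1−p)^(11−k) over k:
  k=0: C(11,0)·0.375^0·0.625^11 = 0.005684
  k=1: C(11,1)·0.375^1·0.625^10 = 0.037517
  k=2: C(11,2)·0.375^2·0.625^9 = 0.112550
  k=3: C(11,3)·0.375^3·0.625^8 = 0.202590
  k=4: C(11,4)·0.375^4·0.625^7 = 0.243108
Total = 0.601449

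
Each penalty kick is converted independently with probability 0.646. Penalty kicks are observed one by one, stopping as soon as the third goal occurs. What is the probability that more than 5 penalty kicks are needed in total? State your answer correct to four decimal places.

Needing more than 5 penalty kicks ⇔ fewer than 3 successes in the first 5. With X ~ Binomial(5, 0.646), P(Y > 5) = P(X ≤ 2).
  k=0: C(5,0)·0.646^0·0.354^5 = 0.005559
  k=1: C(5,1)·0.646^1·0.354^4 = 0.050724
  k=2: C(5,2)·0.646^2·0.354^3 = 0.185129
P(X ≤ 2) = 0.241413

0.2414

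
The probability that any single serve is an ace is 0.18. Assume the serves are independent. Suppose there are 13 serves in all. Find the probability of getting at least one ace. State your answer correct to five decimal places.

P(at least one) = 1 − P(none) = 1 − (1 − 0.18)^13
= 1 − 0.0757844 = 0.9242156

0.92422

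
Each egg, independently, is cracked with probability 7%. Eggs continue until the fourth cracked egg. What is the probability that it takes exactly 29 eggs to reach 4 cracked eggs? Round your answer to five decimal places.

0.01282

Y = trial on which the fourth success occurs; negative binomial, r=4, p=0.07.
P(Y=29) = C(28,3) · p^4 · (1−p)^25
= 3276 · 2.401e-05 · 0.16296 = 0.0128177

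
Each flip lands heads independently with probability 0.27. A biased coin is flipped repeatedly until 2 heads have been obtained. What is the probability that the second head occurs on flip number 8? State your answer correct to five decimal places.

0.07723

Y = trial on which the second success occurs; negative binomial, r=2, p=0.27.
P(Y=8) = C(7,1) · p^2 · (1−p)^6
= 7 · 0.0729 · 0.15133 = 0.0772259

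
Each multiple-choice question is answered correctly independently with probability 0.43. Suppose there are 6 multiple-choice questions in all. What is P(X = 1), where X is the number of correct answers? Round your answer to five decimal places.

X ~ Binomial(n=6, p=0.43).
P(X=1) = C(6,1) · p^1 · (1−p)^5
= 6 · 0.43 · 0.060169 = 0.1552366

0.15524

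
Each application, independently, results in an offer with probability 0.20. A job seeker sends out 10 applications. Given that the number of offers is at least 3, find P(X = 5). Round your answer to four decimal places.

0.0820

X ~ Binomial(10, 0.20). Want P(X=5 | X≥3) = P(X=5) / P(X≥3).
P(X=5) = C(10,5)·0.20^5·0.80^5 = 0.026424
P(X≥3) = 1 − 0.107374 − 0.268435 − 0.301990 = 0.322200
Ratio = 0.026424 / 0.322200 = 0.082011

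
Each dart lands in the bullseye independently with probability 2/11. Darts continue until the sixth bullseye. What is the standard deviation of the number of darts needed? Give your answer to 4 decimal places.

12.1861

Y = total darts until the sixth success; negative binomial with r=6, p=0.181818.
SD(Y) = √[r(1−p)/p²] = √(148.500000) = 12.186058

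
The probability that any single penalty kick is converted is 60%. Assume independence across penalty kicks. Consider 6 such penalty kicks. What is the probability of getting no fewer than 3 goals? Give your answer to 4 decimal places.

0.8208

X ~ Binomial(6, 0.60); P(X ≥ 3) = Σ C(6,k) p^k (1−p)^(6−k) over k:
  k=3: C(6,3)·0.60^3·0.40^3 = 0.276480
  k=4: C(6,4)·0.60^4·0.40^2 = 0.311040
  k=5: C(6,5)·0.60^5·0.40^1 = 0.186624
  k=6: C(6,6)·0.60^6·0.40^0 = 0.046656
Total = 0.820800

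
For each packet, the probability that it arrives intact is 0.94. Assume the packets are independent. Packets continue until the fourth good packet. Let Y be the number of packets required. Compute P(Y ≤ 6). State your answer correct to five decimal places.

0.99624

Finishing within 6 packets ⇔ at least 4 successes in the first 6. With X ~ Binomial(6, 0.94), P(Y ≤ 6) = 1 − P(X ≤ 3).
  k=0: C(6,0)·0.94^0·0.06^6 = 0.0000000
  k=1: C(6,1)·0.94^1·0.06^5 = 0.0000044
  k=2: C(6,2)·0.94^2·0.06^4 = 0.0001718
  k=3: C(6,3)·0.94^3·0.06^3 = 0.0035881
1 − 0.0037643 = 0.9962357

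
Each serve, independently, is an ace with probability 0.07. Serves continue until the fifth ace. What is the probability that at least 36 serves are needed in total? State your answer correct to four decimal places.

Needing more than 35 serves ⇔ fewer than 5 successes in the first 35. With X ~ Binomial(35, 0.07), P(Y > 35) = P(X ≤ 4).
  k=0: C(35,0)·0.07^0·0.93^35 = 0.078868
  k=1: C(35,1)·0.07^1·0.93^34 = 0.207772
  k=2: C(35,2)·0.07^2·0.93^33 = 0.265858
  k=3: C(35,3)·0.07^3·0.93^32 = 0.220119
  k=4: C(35,4)·0.07^4·0.93^31 = 0.132545
P(X ≤ 4) = 0.905163

0.9052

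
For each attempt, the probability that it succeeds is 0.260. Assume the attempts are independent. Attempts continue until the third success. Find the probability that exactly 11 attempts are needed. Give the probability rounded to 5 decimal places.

0.07112

Y = trial on which the third success occurs; negative binomial, r=3, p=0.26.
P(Y=11) = C(10,2) · p^3 · (1−p)^8
= 45 · 0.017576 · 0.089919 = 0.0711191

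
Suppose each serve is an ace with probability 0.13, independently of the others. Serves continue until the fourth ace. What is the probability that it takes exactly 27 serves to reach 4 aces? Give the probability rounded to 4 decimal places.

0.0302

Y = trial on which the fourth success occurs; negative binomial, r=4, p=0.13.
P(Y=27) = C(26,3) · p^4 · (1−p)^23
= 2600 · 0.00028561 · 0.040639 = 0.030178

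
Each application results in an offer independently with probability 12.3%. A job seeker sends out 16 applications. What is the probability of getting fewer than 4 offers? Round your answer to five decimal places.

0.87551

X ~ Binomial(16, 0.123); P(X ≤ 3) = Σ C(16,k) p^k (1−p)^(16−k) over k:
  k=0: C(16,0)·0.123^0·0.877^16 = 0.1224598
  k=1: C(16,1)·0.123^1·0.877^15 = 0.2748014
  k=2: C(16,2)·0.123^2·0.877^14 = 0.2890585
  k=3: C(16,3)·0.123^3·0.877^13 = 0.1891900
Total = 0.8755097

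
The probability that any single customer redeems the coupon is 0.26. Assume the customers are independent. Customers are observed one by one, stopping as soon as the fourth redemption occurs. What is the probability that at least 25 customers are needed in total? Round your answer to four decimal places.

0.0955

Needing more than 24 customers ⇔ fewer than 4 successes in the first 24. With X ~ Binomial(24, 0.26), P(Y > 24) = P(X ≤ 3).
  k=0: C(24,0)·0.26^0·0.74^24 = 0.000727
  k=1: C(24,1)·0.26^1·0.74^23 = 0.006131
  k=2: C(24,2)·0.26^2·0.74^22 = 0.024772
  k=3: C(24,3)·0.26^3·0.74^21 = 0.063826
P(X ≤ 3) = 0.095455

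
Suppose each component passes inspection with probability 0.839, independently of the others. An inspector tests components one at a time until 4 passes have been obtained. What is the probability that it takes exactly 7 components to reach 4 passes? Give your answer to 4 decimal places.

0.0414

Y = trial on which the fourth success occurs; negative binomial, r=4, p=0.839.
P(Y=7) = C(6,3) · p^4 · (1−p)^3
= 20 · 0.4955 · 0.0041733 = 0.041358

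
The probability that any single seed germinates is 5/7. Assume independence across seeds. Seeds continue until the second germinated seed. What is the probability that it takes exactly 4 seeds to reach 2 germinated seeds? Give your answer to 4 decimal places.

Y = trial on which the second success occurs; negative binomial, r=2, p=0.714286.
P(Y=4) = C(3,1) · p^2 · (1−p)^2
= 3 · 0.5102 · 0.081633 = 0.124948

0.1249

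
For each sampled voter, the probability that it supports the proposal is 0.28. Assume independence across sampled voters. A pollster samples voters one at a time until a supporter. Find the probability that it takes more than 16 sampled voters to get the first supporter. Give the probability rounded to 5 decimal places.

Y = number of sampled voters to the first success; geometric, p = 0.28.
P(Y > 16) = P(first 16 all fail) = (1−p)^16 = 0.0052158

0.00522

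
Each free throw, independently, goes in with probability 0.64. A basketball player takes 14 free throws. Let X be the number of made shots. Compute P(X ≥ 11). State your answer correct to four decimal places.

X ~ Binomial(14, 0.64); P(X ≥ 11) = Σ C(14,k) p^k (1−p)^(14−k) over k:
  k=11: C(14,11)·0.64^11·0.36^3 = 0.125311
  k=12: C(14,12)·0.64^12·0.36^2 = 0.055694
  k=13: C(14,13)·0.64^13·0.36^1 = 0.015232
  k=14: C(14,14)·0.64^14·0.36^0 = 0.001934
Total = 0.198171

0.1982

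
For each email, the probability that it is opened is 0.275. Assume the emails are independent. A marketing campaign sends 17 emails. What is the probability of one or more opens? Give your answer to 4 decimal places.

0.9958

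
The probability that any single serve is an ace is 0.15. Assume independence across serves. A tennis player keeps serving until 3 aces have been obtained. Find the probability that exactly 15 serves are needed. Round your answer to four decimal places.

Y = trial on which the third success occurs; negative binomial, r=3, p=0.15.
P(Y=15) = C(14,2) · p^3 · (1−p)^12
= 91 · 0.003375 · 0.14224 = 0.043686

0.0437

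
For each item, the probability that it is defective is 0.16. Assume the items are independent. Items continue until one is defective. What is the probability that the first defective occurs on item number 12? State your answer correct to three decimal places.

Geometric (trials to first success), p = 0.16.
P(Y = 12) = (1−p)^11 · p = 0.14692 · 0.16 = 0.02351

0.024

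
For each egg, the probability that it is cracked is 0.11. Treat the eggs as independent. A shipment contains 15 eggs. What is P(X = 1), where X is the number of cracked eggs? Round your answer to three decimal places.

0.323

X ~ Binomial(n=15, p=0.11).
P(X=1) = C(15,1) · p^1 · (1−p)^14
= 15 · 0.11 · 0.19564 = 0.32281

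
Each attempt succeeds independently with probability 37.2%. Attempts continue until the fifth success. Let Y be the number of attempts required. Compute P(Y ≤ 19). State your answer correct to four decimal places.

0.8912

Finishing within 19 attempts ⇔ at least 5 successes in the first 19. With X ~ Binomial(19, 0.372), P(Y ≤ 19) = 1 − P(X ≤ 4).
  k=0: C(19,0)·0.372^0·0.628^19 = 0.000145
  k=1: C(19,1)·0.372^1·0.628^18 = 0.001631
  k=2: C(19,2)·0.372^2·0.628^17 = 0.008698
  k=3: C(19,3)·0.372^3·0.628^16 = 0.029195
  k=4: C(19,4)·0.372^4·0.628^15 = 0.069175
1 − 0.108844 = 0.891156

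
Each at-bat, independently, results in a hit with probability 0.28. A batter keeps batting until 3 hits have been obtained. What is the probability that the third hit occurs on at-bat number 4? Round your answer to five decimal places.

Y = trial on which the third success occurs; negative binomial, r=3, p=0.28.
P(Y=4) = C(3,2) · p^3 · (1−p)^1
= 3 · 0.021952 · 0.72 = 0.0474163

0.04742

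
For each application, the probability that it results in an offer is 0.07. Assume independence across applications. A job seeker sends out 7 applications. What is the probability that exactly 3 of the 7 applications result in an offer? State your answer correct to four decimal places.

X ~ Binomial(n=7, p=0.07).
P(X=3) = C(7,3) · p^3 · (1−p)^4
= 35 · 0.000343 · 0.74805 = 0.008980

0.0090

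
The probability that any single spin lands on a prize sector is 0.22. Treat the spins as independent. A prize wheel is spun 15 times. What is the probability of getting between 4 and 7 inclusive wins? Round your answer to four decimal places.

X ~ Binomial(15, 0.22); P(4 ≤ X ≤ 7) = Σ C(15,k) p^k (1−p)^(15−k) over k:
  k=4: C(15,4)·0.22^4·0.78^11 = 0.207905
  k=5: C(15,5)·0.22^5·0.78^10 = 0.129007
  k=6: C(15,6)·0.22^6·0.78^9 = 0.060645
  k=7: C(15,7)·0.22^7·0.78^8 = 0.021992
Total = 0.419548

0.4195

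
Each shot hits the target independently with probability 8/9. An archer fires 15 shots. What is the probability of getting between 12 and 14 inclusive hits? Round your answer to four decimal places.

0.7526

X ~ Binomial(15, 0.888889); P(12 ≤ X ≤ 14) = Σ C(15,k) p^k (1−p)^(15−k) over k:
  k=12: C(15,12)·0.888889^12·0.111111^3 = 0.151864
  k=13: C(15,13)·0.888889^13·0.111111^2 = 0.280364
  k=14: C(15,14)·0.888889^14·0.111111^1 = 0.320415
Total = 0.752643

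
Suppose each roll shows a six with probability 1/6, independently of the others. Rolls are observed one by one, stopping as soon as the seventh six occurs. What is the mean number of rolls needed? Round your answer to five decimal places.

Y = total rolls until the seventh success; negative binomial with r=7, p=0.166667.
E[Y] = r / p = 7 / 0.166667 = 42.0000000

42.00000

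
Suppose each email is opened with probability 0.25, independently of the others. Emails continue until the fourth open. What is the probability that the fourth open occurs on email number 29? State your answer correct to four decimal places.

Y = trial on which the fourth success occurs; negative binomial, r=4, p=0.25.
P(Y=29) = C(28,3) · p^4 · (1−p)^25
= 3276 · 0.0039062 · 0.00075254 = 0.009630

0.0096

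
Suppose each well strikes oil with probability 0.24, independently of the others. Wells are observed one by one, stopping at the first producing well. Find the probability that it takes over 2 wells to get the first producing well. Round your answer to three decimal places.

0.578

Y = number of wells to the first success; geometric, p = 0.24.
P(Y > 2) = P(first 2 all fail) = (1−p)^2 = 0.57760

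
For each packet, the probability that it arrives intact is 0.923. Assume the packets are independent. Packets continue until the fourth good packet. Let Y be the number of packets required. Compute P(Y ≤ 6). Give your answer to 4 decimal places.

Finishing within 6 packets ⇔ at least 4 successes in the first 6. With X ~ Binomial(6, 0.923), P(Y ≤ 6) = 1 − P(X ≤ 3).
  k=0: C(6,0)·0.923^0·0.077^6 = 0.000000
  k=1: C(6,1)·0.923^1·0.077^5 = 0.000015
  k=2: C(6,2)·0.923^2·0.077^4 = 0.000449
  k=3: C(6,3)·0.923^3·0.077^3 = 0.007180
1 − 0.007644 = 0.992356

0.9924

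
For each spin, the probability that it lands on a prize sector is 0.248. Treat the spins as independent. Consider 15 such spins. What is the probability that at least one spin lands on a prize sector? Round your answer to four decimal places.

0.9861

P(at least one) = 1 − P(none) = 1 − (1 − 0.248)^15
= 1 − 0.013908 = 0.986092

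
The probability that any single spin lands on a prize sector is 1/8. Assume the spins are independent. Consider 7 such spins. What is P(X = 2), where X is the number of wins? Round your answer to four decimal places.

0.1683

X ~ Binomial(n=7, p=0.125).
P(X=2) = C(7,2) · p^2 · (1−p)^5
= 21 · 0.015625 · 0.51291 = 0.168298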